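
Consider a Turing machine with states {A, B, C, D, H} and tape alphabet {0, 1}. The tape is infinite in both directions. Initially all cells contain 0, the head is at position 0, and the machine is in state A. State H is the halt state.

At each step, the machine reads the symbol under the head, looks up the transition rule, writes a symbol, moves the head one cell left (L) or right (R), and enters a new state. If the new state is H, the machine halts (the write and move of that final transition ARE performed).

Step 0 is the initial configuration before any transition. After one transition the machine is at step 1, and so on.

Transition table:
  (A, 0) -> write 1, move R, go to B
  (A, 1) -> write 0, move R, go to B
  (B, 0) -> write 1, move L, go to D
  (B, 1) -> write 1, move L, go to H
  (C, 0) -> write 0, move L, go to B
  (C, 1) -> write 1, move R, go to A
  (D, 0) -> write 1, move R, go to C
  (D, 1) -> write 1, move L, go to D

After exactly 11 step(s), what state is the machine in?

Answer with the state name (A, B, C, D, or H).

Answer: D

Derivation:
Step 1: in state A at pos 0, read 0 -> (A,0)->write 1,move R,goto B. Now: state=B, head=1, tape[-1..2]=0100 (head:   ^)
Step 2: in state B at pos 1, read 0 -> (B,0)->write 1,move L,goto D. Now: state=D, head=0, tape[-1..2]=0110 (head:  ^)
Step 3: in state D at pos 0, read 1 -> (D,1)->write 1,move L,goto D. Now: state=D, head=-1, tape[-2..2]=00110 (head:  ^)
Step 4: in state D at pos -1, read 0 -> (D,0)->write 1,move R,goto C. Now: state=C, head=0, tape[-2..2]=01110 (head:   ^)
Step 5: in state C at pos 0, read 1 -> (C,1)->write 1,move R,goto A. Now: state=A, head=1, tape[-2..2]=01110 (head:    ^)
Step 6: in state A at pos 1, read 1 -> (A,1)->write 0,move R,goto B. Now: state=B, head=2, tape[-2..3]=011000 (head:     ^)
Step 7: in state B at pos 2, read 0 -> (B,0)->write 1,move L,goto D. Now: state=D, head=1, tape[-2..3]=011010 (head:    ^)
Step 8: in state D at pos 1, read 0 -> (D,0)->write 1,move R,goto C. Now: state=C, head=2, tape[-2..3]=011110 (head:     ^)
Step 9: in state C at pos 2, read 1 -> (C,1)->write 1,move R,goto A. Now: state=A, head=3, tape[-2..4]=0111100 (head:      ^)
Step 10: in state A at pos 3, read 0 -> (A,0)->write 1,move R,goto B. Now: state=B, head=4, tape[-2..5]=01111100 (head:       ^)
Step 11: in state B at pos 4, read 0 -> (B,0)->write 1,move L,goto D. Now: state=D, head=3, tape[-2..5]=01111110 (head:      ^)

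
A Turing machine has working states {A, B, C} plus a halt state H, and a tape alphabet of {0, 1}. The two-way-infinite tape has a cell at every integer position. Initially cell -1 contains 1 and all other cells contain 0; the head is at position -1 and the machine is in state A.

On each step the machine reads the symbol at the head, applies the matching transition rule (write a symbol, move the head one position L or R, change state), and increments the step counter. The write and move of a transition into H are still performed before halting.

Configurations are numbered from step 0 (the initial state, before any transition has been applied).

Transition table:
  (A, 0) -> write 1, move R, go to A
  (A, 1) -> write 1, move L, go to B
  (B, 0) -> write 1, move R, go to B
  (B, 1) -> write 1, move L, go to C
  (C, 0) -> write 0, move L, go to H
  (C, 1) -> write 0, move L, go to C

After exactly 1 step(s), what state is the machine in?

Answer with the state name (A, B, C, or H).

Step 1: in state A at pos -1, read 1 -> (A,1)->write 1,move L,goto B. Now: state=B, head=-2, tape[-3..0]=0010 (head:  ^)

Answer: B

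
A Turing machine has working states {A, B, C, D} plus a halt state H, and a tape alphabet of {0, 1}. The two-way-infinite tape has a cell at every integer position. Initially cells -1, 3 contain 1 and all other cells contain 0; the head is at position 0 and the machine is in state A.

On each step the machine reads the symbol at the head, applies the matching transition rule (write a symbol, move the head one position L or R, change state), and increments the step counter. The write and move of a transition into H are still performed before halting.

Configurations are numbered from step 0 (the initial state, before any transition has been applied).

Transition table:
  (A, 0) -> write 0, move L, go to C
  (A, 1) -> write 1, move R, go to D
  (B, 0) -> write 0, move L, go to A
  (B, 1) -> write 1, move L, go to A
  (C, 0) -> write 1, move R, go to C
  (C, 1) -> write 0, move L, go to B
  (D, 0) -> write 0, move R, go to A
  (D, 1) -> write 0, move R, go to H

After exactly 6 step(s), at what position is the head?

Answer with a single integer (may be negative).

Answer: -2

Derivation:
Step 1: in state A at pos 0, read 0 -> (A,0)->write 0,move L,goto C. Now: state=C, head=-1, tape[-2..4]=0100010 (head:  ^)
Step 2: in state C at pos -1, read 1 -> (C,1)->write 0,move L,goto B. Now: state=B, head=-2, tape[-3..4]=00000010 (head:  ^)
Step 3: in state B at pos -2, read 0 -> (B,0)->write 0,move L,goto A. Now: state=A, head=-3, tape[-4..4]=000000010 (head:  ^)
Step 4: in state A at pos -3, read 0 -> (A,0)->write 0,move L,goto C. Now: state=C, head=-4, tape[-5..4]=0000000010 (head:  ^)
Step 5: in state C at pos -4, read 0 -> (C,0)->write 1,move R,goto C. Now: state=C, head=-3, tape[-5..4]=0100000010 (head:   ^)
Step 6: in state C at pos -3, read 0 -> (C,0)->write 1,move R,goto C. Now: state=C, head=-2, tape[-5..4]=0110000010 (head:    ^)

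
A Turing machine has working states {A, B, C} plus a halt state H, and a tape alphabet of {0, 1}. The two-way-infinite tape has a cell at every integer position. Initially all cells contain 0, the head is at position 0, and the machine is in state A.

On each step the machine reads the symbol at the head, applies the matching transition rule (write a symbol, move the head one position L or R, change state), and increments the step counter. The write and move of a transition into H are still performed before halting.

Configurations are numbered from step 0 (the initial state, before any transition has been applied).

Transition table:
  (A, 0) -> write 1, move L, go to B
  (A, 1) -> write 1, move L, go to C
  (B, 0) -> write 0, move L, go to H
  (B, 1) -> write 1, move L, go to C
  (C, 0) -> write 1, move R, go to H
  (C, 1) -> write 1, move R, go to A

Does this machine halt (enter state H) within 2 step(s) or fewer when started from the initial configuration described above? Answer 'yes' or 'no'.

Step 1: in state A at pos 0, read 0 -> (A,0)->write 1,move L,goto B. Now: state=B, head=-1, tape[-2..1]=0010 (head:  ^)
Step 2: in state B at pos -1, read 0 -> (B,0)->write 0,move L,goto H. Now: state=H, head=-2, tape[-3..1]=00010 (head:  ^)
State H reached at step 2; 2 <= 2 -> yes

Answer: yes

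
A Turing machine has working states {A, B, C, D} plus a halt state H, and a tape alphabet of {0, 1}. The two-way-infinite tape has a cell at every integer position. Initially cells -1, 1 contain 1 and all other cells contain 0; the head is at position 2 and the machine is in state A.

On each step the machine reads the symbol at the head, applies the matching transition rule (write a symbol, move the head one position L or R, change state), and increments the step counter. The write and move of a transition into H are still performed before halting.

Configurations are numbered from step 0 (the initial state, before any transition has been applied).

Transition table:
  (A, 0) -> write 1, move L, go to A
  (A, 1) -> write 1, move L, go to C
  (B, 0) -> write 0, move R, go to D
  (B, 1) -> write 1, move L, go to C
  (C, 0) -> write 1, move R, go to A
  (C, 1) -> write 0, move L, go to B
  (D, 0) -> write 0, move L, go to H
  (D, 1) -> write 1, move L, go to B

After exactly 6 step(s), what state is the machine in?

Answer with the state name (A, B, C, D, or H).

Answer: C

Derivation:
Step 1: in state A at pos 2, read 0 -> (A,0)->write 1,move L,goto A. Now: state=A, head=1, tape[-2..3]=010110 (head:    ^)
Step 2: in state A at pos 1, read 1 -> (A,1)->write 1,move L,goto C. Now: state=C, head=0, tape[-2..3]=010110 (head:   ^)
Step 3: in state C at pos 0, read 0 -> (C,0)->write 1,move R,goto A. Now: state=A, head=1, tape[-2..3]=011110 (head:    ^)
Step 4: in state A at pos 1, read 1 -> (A,1)->write 1,move L,goto C. Now: state=C, head=0, tape[-2..3]=011110 (head:   ^)
Step 5: in state C at pos 0, read 1 -> (C,1)->write 0,move L,goto B. Now: state=B, head=-1, tape[-2..3]=010110 (head:  ^)
Step 6: in state B at pos -1, read 1 -> (B,1)->write 1,move L,goto C. Now: state=C, head=-2, tape[-3..3]=0010110 (head:  ^)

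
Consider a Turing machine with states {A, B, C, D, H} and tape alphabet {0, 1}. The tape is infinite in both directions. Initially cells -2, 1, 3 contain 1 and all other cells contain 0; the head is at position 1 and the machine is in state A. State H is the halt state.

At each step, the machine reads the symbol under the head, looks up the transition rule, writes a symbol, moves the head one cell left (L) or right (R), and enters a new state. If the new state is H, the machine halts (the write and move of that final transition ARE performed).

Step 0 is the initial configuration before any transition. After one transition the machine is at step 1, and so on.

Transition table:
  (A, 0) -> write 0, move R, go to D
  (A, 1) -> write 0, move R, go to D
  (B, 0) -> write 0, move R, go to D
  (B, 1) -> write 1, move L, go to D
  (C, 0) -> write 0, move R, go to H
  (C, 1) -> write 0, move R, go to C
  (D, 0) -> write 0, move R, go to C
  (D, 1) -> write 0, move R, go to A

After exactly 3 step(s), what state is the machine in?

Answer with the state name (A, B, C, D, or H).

Answer: C

Derivation:
Step 1: in state A at pos 1, read 1 -> (A,1)->write 0,move R,goto D. Now: state=D, head=2, tape[-3..4]=01000010 (head:      ^)
Step 2: in state D at pos 2, read 0 -> (D,0)->write 0,move R,goto C. Now: state=C, head=3, tape[-3..4]=01000010 (head:       ^)
Step 3: in state C at pos 3, read 1 -> (C,1)->write 0,move R,goto C. Now: state=C, head=4, tape[-3..5]=010000000 (head:        ^)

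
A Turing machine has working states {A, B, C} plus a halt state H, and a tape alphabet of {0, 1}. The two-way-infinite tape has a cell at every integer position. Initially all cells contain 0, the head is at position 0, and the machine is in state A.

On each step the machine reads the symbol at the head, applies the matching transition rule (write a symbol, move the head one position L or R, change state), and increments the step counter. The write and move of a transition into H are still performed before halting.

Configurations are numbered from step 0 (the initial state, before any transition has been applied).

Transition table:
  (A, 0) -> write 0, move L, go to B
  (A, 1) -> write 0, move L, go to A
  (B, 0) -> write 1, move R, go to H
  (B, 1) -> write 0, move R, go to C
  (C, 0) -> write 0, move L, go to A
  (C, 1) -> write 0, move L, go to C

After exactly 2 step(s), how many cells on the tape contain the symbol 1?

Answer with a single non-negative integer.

Answer: 1

Derivation:
Step 1: in state A at pos 0, read 0 -> (A,0)->write 0,move L,goto B. Now: state=B, head=-1, tape[-2..1]=0000 (head:  ^)
Step 2: in state B at pos -1, read 0 -> (B,0)->write 1,move R,goto H. Now: state=H, head=0, tape[-2..1]=0100 (head:   ^)
Cells containing 1 after step 2: {-1} -> 1 cell(s)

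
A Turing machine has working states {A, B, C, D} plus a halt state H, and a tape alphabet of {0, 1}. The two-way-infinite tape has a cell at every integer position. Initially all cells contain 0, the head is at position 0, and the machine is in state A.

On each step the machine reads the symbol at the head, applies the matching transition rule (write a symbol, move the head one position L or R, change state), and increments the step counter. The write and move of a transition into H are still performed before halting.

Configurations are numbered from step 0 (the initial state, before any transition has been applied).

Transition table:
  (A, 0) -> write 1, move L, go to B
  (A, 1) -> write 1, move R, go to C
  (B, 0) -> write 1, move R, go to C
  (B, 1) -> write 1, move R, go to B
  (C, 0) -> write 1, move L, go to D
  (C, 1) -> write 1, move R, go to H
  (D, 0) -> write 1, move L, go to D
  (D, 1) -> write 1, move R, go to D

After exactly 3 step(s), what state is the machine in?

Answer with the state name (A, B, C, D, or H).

Answer: H

Derivation:
Step 1: in state A at pos 0, read 0 -> (A,0)->write 1,move L,goto B. Now: state=B, head=-1, tape[-2..1]=0010 (head:  ^)
Step 2: in state B at pos -1, read 0 -> (B,0)->write 1,move R,goto C. Now: state=C, head=0, tape[-2..1]=0110 (head:   ^)
Step 3: in state C at pos 0, read 1 -> (C,1)->write 1,move R,goto H. Now: state=H, head=1, tape[-2..2]=01100 (head:    ^)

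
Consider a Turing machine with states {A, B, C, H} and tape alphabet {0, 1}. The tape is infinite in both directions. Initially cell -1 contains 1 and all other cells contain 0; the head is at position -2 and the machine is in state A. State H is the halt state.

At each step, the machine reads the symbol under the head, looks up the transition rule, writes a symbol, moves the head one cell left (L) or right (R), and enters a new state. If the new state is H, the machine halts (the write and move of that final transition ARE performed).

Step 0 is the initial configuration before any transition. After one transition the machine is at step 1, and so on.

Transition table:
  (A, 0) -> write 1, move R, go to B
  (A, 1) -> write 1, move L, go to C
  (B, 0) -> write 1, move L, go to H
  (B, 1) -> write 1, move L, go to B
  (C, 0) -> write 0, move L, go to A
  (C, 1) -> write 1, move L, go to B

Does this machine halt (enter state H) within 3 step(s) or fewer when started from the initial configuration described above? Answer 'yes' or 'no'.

Answer: no

Derivation:
Step 1: in state A at pos -2, read 0 -> (A,0)->write 1,move R,goto B. Now: state=B, head=-1, tape[-3..0]=0110 (head:   ^)
Step 2: in state B at pos -1, read 1 -> (B,1)->write 1,move L,goto B. Now: state=B, head=-2, tape[-3..0]=0110 (head:  ^)
Step 3: in state B at pos -2, read 1 -> (B,1)->write 1,move L,goto B. Now: state=B, head=-3, tape[-4..0]=00110 (head:  ^)
After 3 step(s): state = B (not H) -> not halted within 3 -> no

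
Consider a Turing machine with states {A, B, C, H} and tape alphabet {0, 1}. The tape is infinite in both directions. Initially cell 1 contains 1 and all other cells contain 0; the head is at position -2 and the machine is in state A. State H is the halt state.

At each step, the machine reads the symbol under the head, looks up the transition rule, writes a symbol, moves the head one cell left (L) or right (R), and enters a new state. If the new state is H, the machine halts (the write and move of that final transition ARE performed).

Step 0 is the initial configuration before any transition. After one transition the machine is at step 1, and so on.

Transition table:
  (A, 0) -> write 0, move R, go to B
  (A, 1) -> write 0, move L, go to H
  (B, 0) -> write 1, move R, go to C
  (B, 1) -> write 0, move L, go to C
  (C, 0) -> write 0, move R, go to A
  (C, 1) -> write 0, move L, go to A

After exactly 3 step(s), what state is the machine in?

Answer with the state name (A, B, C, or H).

Step 1: in state A at pos -2, read 0 -> (A,0)->write 0,move R,goto B. Now: state=B, head=-1, tape[-3..2]=000010 (head:   ^)
Step 2: in state B at pos -1, read 0 -> (B,0)->write 1,move R,goto C. Now: state=C, head=0, tape[-3..2]=001010 (head:    ^)
Step 3: in state C at pos 0, read 0 -> (C,0)->write 0,move R,goto A. Now: state=A, head=1, tape[-3..2]=001010 (head:     ^)

Answer: A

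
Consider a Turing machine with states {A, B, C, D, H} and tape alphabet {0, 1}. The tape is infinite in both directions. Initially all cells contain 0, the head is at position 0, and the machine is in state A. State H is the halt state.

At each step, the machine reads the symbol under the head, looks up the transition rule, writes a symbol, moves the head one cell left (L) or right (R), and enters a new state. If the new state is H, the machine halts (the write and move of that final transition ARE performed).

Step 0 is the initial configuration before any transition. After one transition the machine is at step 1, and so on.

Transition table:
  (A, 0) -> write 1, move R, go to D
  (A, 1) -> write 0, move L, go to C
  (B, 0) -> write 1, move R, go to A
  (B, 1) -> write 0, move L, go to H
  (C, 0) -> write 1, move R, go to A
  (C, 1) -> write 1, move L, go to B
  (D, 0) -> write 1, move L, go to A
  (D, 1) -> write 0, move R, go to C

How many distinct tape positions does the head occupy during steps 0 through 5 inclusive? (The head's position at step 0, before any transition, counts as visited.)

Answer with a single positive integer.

Answer: 3

Derivation:
Step 1: in state A at pos 0, read 0 -> (A,0)->write 1,move R,goto D. Now: state=D, head=1, tape[-1..2]=0100 (head:   ^)
Step 2: in state D at pos 1, read 0 -> (D,0)->write 1,move L,goto A. Now: state=A, head=0, tape[-1..2]=0110 (head:  ^)
Step 3: in state A at pos 0, read 1 -> (A,1)->write 0,move L,goto C. Now: state=C, head=-1, tape[-2..2]=00010 (head:  ^)
Step 4: in state C at pos -1, read 0 -> (C,0)->write 1,move R,goto A. Now: state=A, head=0, tape[-2..2]=01010 (head:   ^)
Step 5: in state A at pos 0, read 0 -> (A,0)->write 1,move R,goto D. Now: state=D, head=1, tape[-2..2]=01110 (head:    ^)
Head positions at steps 0..5: starting at 0, distinct positions visited = {-1, 0, 1} -> 3 position(s)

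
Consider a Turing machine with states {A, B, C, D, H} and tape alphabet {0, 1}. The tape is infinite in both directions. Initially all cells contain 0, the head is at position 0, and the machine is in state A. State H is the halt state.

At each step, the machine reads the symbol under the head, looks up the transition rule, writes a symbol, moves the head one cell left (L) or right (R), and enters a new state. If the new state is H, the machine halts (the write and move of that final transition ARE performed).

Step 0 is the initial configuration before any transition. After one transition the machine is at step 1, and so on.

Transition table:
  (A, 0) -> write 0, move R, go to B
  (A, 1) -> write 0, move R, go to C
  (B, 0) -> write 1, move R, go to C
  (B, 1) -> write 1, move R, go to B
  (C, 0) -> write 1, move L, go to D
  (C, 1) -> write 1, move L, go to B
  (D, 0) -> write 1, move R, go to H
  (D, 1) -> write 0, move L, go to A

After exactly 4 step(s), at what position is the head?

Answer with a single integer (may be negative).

Answer: 0

Derivation:
Step 1: in state A at pos 0, read 0 -> (A,0)->write 0,move R,goto B. Now: state=B, head=1, tape[-1..2]=0000 (head:   ^)
Step 2: in state B at pos 1, read 0 -> (B,0)->write 1,move R,goto C. Now: state=C, head=2, tape[-1..3]=00100 (head:    ^)
Step 3: in state C at pos 2, read 0 -> (C,0)->write 1,move L,goto D. Now: state=D, head=1, tape[-1..3]=00110 (head:   ^)
Step 4: in state D at pos 1, read 1 -> (D,1)->write 0,move L,goto A. Now: state=A, head=0, tape[-1..3]=00010 (head:  ^)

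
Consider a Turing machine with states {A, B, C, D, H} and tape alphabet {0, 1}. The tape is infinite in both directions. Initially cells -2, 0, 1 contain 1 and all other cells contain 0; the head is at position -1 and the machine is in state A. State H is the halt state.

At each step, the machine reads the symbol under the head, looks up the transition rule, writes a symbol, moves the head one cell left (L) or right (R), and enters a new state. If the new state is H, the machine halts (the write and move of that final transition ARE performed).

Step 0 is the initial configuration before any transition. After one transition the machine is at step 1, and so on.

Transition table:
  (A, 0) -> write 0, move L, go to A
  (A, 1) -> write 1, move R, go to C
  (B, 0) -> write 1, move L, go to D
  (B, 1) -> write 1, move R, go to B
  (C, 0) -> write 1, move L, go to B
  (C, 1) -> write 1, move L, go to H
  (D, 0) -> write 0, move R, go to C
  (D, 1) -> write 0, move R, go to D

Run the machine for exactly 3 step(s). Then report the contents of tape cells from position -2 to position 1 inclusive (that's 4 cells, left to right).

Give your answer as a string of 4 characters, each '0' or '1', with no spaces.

Answer: 1111

Derivation:
Step 1: in state A at pos -1, read 0 -> (A,0)->write 0,move L,goto A. Now: state=A, head=-2, tape[-3..2]=010110 (head:  ^)
Step 2: in state A at pos -2, read 1 -> (A,1)->write 1,move R,goto C. Now: state=C, head=-1, tape[-3..2]=010110 (head:   ^)
Step 3: in state C at pos -1, read 0 -> (C,0)->write 1,move L,goto B. Now: state=B, head=-2, tape[-3..2]=011110 (head:  ^)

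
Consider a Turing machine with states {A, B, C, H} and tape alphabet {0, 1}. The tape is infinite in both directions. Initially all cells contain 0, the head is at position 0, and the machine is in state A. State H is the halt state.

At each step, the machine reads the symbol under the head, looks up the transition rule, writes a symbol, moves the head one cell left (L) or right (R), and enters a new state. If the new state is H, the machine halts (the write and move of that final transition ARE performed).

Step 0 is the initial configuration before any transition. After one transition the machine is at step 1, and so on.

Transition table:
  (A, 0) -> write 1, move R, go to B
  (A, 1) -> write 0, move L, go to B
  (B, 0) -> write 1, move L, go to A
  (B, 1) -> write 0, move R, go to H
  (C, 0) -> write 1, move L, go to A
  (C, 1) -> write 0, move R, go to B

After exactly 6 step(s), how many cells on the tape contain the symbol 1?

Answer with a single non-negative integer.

Answer: 2

Derivation:
Step 1: in state A at pos 0, read 0 -> (A,0)->write 1,move R,goto B. Now: state=B, head=1, tape[-1..2]=0100 (head:   ^)
Step 2: in state B at pos 1, read 0 -> (B,0)->write 1,move L,goto A. Now: state=A, head=0, tape[-1..2]=0110 (head:  ^)
Step 3: in state A at pos 0, read 1 -> (A,1)->write 0,move L,goto B. Now: state=B, head=-1, tape[-2..2]=00010 (head:  ^)
Step 4: in state B at pos -1, read 0 -> (B,0)->write 1,move L,goto A. Now: state=A, head=-2, tape[-3..2]=001010 (head:  ^)
Step 5: in state A at pos -2, read 0 -> (A,0)->write 1,move R,goto B. Now: state=B, head=-1, tape[-3..2]=011010 (head:   ^)
Step 6: in state B at pos -1, read 1 -> (B,1)->write 0,move R,goto H. Now: state=H, head=0, tape[-3..2]=010010 (head:    ^)
Cells containing 1 after step 6: {-2, 1} -> 2 cell(s)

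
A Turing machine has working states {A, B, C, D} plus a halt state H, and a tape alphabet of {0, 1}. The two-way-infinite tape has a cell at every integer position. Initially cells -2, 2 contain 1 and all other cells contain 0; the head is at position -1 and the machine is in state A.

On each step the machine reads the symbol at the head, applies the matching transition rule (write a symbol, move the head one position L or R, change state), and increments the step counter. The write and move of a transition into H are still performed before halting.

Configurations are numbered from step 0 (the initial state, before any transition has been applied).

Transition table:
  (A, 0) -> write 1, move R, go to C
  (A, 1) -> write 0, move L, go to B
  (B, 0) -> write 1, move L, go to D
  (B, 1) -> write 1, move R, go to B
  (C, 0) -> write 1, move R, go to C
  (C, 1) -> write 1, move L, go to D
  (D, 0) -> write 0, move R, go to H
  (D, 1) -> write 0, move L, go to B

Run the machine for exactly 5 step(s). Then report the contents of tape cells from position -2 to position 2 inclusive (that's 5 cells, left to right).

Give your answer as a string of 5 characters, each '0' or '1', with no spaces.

Step 1: in state A at pos -1, read 0 -> (A,0)->write 1,move R,goto C. Now: state=C, head=0, tape[-3..3]=0110010 (head:    ^)
Step 2: in state C at pos 0, read 0 -> (C,0)->write 1,move R,goto C. Now: state=C, head=1, tape[-3..3]=0111010 (head:     ^)
Step 3: in state C at pos 1, read 0 -> (C,0)->write 1,move R,goto C. Now: state=C, head=2, tape[-3..3]=0111110 (head:      ^)
Step 4: in state C at pos 2, read 1 -> (C,1)->write 1,move L,goto D. Now: state=D, head=1, tape[-3..3]=0111110 (head:     ^)
Step 5: in state D at pos 1, read 1 -> (D,1)->write 0,move L,goto B. Now: state=B, head=0, tape[-3..3]=0111010 (head:    ^)

Answer: 11101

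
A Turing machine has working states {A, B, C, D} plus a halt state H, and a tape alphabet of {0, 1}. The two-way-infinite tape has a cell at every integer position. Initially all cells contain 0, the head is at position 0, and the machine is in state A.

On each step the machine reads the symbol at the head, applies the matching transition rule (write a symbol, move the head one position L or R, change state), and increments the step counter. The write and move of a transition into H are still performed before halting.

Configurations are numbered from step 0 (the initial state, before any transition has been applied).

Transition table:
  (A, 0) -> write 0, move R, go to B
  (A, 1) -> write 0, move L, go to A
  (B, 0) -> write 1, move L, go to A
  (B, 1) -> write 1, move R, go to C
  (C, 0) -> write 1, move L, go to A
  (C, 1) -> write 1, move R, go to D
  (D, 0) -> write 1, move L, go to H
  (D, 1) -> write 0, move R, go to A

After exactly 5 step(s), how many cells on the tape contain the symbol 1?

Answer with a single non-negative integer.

Step 1: in state A at pos 0, read 0 -> (A,0)->write 0,move R,goto B. Now: state=B, head=1, tape[-1..2]=0000 (head:   ^)
Step 2: in state B at pos 1, read 0 -> (B,0)->write 1,move L,goto A. Now: state=A, head=0, tape[-1..2]=0010 (head:  ^)
Step 3: in state A at pos 0, read 0 -> (A,0)->write 0,move R,goto B. Now: state=B, head=1, tape[-1..2]=0010 (head:   ^)
Step 4: in state B at pos 1, read 1 -> (B,1)->write 1,move R,goto C. Now: state=C, head=2, tape[-1..3]=00100 (head:    ^)
Step 5: in state C at pos 2, read 0 -> (C,0)->write 1,move L,goto A. Now: state=A, head=1, tape[-1..3]=00110 (head:   ^)
Cells containing 1 after step 5: {1, 2} -> 2 cell(s)

Answer: 2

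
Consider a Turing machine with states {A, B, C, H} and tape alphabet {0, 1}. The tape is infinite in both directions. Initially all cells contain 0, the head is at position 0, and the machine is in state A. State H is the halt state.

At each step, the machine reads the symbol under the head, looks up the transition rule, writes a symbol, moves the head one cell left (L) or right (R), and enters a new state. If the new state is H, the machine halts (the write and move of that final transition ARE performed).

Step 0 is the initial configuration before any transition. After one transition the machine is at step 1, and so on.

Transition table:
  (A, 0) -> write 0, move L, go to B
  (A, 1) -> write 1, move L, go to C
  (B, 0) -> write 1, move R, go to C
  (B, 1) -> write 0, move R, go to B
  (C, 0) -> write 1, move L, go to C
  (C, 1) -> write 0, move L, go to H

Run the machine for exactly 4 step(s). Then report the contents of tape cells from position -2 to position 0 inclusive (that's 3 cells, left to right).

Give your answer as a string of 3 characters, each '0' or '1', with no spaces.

Step 1: in state A at pos 0, read 0 -> (A,0)->write 0,move L,goto B. Now: state=B, head=-1, tape[-2..1]=0000 (head:  ^)
Step 2: in state B at pos -1, read 0 -> (B,0)->write 1,move R,goto C. Now: state=C, head=0, tape[-2..1]=0100 (head:   ^)
Step 3: in state C at pos 0, read 0 -> (C,0)->write 1,move L,goto C. Now: state=C, head=-1, tape[-2..1]=0110 (head:  ^)
Step 4: in state C at pos -1, read 1 -> (C,1)->write 0,move L,goto H. Now: state=H, head=-2, tape[-3..1]=00010 (head:  ^)

Answer: 001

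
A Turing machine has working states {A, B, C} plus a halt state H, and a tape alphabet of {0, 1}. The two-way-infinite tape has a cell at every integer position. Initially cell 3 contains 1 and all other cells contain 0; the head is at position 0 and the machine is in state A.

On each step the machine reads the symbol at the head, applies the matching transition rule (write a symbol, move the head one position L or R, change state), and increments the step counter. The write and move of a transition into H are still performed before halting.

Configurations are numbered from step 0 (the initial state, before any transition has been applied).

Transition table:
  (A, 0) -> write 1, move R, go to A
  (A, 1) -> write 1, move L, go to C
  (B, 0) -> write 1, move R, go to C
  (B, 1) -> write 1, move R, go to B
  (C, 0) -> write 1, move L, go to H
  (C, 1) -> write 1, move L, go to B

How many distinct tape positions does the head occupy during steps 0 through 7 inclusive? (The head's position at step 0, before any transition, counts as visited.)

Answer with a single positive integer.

Answer: 4

Derivation:
Step 1: in state A at pos 0, read 0 -> (A,0)->write 1,move R,goto A. Now: state=A, head=1, tape[-1..4]=010010 (head:   ^)
Step 2: in state A at pos 1, read 0 -> (A,0)->write 1,move R,goto A. Now: state=A, head=2, tape[-1..4]=011010 (head:    ^)
Step 3: in state A at pos 2, read 0 -> (A,0)->write 1,move R,goto A. Now: state=A, head=3, tape[-1..4]=011110 (head:     ^)
Step 4: in state A at pos 3, read 1 -> (A,1)->write 1,move L,goto C. Now: state=C, head=2, tape[-1..4]=011110 (head:    ^)
Step 5: in state C at pos 2, read 1 -> (C,1)->write 1,move L,goto B. Now: state=B, head=1, tape[-1..4]=011110 (head:   ^)
Step 6: in state B at pos 1, read 1 -> (B,1)->write 1,move R,goto B. Now: state=B, head=2, tape[-1..4]=011110 (head:    ^)
Step 7: in state B at pos 2, read 1 -> (B,1)->write 1,move R,goto B. Now: state=B, head=3, tape[-1..4]=011110 (head:     ^)
Head positions at steps 0..7: starting at 0, distinct positions visited = {0, 1, 2, 3} -> 4 position(s)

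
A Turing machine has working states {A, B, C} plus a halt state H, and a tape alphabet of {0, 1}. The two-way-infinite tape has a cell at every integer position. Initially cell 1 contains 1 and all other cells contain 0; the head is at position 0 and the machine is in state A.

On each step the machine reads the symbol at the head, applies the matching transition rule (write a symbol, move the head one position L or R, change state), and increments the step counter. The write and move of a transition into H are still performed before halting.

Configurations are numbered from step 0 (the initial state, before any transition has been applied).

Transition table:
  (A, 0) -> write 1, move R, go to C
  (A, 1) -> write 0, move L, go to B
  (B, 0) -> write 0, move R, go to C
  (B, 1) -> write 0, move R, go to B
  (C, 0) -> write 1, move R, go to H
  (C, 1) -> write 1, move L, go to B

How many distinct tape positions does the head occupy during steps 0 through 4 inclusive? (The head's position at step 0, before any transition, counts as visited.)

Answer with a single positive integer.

Step 1: in state A at pos 0, read 0 -> (A,0)->write 1,move R,goto C. Now: state=C, head=1, tape[-1..2]=0110 (head:   ^)
Step 2: in state C at pos 1, read 1 -> (C,1)->write 1,move L,goto B. Now: state=B, head=0, tape[-1..2]=0110 (head:  ^)
Step 3: in state B at pos 0, read 1 -> (B,1)->write 0,move R,goto B. Now: state=B, head=1, tape[-1..2]=0010 (head:   ^)
Step 4: in state B at pos 1, read 1 -> (B,1)->write 0,move R,goto B. Now: state=B, head=2, tape[-1..3]=00000 (head:    ^)
Head positions at steps 0..4: starting at 0, distinct positions visited = {0, 1, 2} -> 3 position(s)

Answer: 3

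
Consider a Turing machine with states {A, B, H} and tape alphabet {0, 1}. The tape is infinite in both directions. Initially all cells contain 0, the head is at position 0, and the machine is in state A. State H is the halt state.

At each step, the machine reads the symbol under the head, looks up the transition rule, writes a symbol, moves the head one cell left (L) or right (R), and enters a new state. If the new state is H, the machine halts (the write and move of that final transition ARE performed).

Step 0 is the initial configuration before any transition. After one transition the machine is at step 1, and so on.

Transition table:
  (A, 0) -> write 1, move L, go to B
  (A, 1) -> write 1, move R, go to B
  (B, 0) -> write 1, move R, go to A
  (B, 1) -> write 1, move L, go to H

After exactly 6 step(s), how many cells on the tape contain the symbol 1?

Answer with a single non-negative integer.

Step 1: in state A at pos 0, read 0 -> (A,0)->write 1,move L,goto B. Now: state=B, head=-1, tape[-2..1]=0010 (head:  ^)
Step 2: in state B at pos -1, read 0 -> (B,0)->write 1,move R,goto A. Now: state=A, head=0, tape[-2..1]=0110 (head:   ^)
Step 3: in state A at pos 0, read 1 -> (A,1)->write 1,move R,goto B. Now: state=B, head=1, tape[-2..2]=01100 (head:    ^)
Step 4: in state B at pos 1, read 0 -> (B,0)->write 1,move R,goto A. Now: state=A, head=2, tape[-2..3]=011100 (head:     ^)
Step 5: in state A at pos 2, read 0 -> (A,0)->write 1,move L,goto B. Now: state=B, head=1, tape[-2..3]=011110 (head:    ^)
Step 6: in state B at pos 1, read 1 -> (B,1)->write 1,move L,goto H. Now: state=H, head=0, tape[-2..3]=011110 (head:   ^)
Cells containing 1 after step 6: {-1, 0, 1, 2} -> 4 cell(s)

Answer: 4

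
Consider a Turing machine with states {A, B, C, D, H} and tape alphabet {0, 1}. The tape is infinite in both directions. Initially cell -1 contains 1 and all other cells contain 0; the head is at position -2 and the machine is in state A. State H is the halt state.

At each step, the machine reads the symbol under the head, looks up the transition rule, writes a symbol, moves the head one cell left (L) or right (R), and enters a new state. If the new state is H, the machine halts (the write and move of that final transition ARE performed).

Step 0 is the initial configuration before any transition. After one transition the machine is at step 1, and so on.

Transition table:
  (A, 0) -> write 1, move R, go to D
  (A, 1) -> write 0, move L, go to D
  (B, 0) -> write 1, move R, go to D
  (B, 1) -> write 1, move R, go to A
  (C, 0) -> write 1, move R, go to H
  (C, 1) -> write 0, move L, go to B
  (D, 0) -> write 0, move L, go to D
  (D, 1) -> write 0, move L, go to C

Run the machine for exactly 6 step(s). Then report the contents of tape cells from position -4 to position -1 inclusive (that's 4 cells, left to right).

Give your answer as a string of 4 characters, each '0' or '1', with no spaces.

Answer: 0000

Derivation:
Step 1: in state A at pos -2, read 0 -> (A,0)->write 1,move R,goto D. Now: state=D, head=-1, tape[-3..0]=0110 (head:   ^)
Step 2: in state D at pos -1, read 1 -> (D,1)->write 0,move L,goto C. Now: state=C, head=-2, tape[-3..0]=0100 (head:  ^)
Step 3: in state C at pos -2, read 1 -> (C,1)->write 0,move L,goto B. Now: state=B, head=-3, tape[-4..0]=00000 (head:  ^)
Step 4: in state B at pos -3, read 0 -> (B,0)->write 1,move R,goto D. Now: state=D, head=-2, tape[-4..0]=01000 (head:   ^)
Step 5: in state D at pos -2, read 0 -> (D,0)->write 0,move L,goto D. Now: state=D, head=-3, tape[-4..0]=01000 (head:  ^)
Step 6: in state D at pos -3, read 1 -> (D,1)->write 0,move L,goto C. Now: state=C, head=-4, tape[-5..0]=000000 (head:  ^)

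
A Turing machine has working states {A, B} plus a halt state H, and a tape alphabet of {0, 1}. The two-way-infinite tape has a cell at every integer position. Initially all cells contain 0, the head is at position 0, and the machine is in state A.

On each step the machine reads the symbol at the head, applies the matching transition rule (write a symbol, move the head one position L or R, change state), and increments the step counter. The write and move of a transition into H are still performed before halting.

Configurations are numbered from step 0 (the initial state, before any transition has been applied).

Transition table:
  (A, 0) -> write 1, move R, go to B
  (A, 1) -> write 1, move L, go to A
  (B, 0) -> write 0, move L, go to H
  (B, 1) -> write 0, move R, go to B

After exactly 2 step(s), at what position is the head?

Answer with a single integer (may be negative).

Answer: 0

Derivation:
Step 1: in state A at pos 0, read 0 -> (A,0)->write 1,move R,goto B. Now: state=B, head=1, tape[-1..2]=0100 (head:   ^)
Step 2: in state B at pos 1, read 0 -> (B,0)->write 0,move L,goto H. Now: state=H, head=0, tape[-1..2]=0100 (head:  ^)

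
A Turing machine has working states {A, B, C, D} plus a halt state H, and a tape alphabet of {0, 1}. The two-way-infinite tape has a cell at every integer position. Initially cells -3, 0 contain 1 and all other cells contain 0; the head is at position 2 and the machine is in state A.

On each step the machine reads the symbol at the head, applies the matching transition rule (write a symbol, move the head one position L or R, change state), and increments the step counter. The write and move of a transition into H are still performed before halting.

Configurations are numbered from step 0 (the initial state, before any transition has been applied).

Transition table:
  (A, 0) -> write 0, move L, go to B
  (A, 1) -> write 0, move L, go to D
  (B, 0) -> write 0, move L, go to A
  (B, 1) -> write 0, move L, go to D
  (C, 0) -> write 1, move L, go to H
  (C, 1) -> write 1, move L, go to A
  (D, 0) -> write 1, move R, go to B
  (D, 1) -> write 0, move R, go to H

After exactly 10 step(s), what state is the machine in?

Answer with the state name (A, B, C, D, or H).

Step 1: in state A at pos 2, read 0 -> (A,0)->write 0,move L,goto B. Now: state=B, head=1, tape[-4..3]=01001000 (head:      ^)
Step 2: in state B at pos 1, read 0 -> (B,0)->write 0,move L,goto A. Now: state=A, head=0, tape[-4..3]=01001000 (head:     ^)
Step 3: in state A at pos 0, read 1 -> (A,1)->write 0,move L,goto D. Now: state=D, head=-1, tape[-4..3]=01000000 (head:    ^)
Step 4: in state D at pos -1, read 0 -> (D,0)->write 1,move R,goto B. Now: state=B, head=0, tape[-4..3]=01010000 (head:     ^)
Step 5: in state B at pos 0, read 0 -> (B,0)->write 0,move L,goto A. Now: state=A, head=-1, tape[-4..3]=01010000 (head:    ^)
Step 6: in state A at pos -1, read 1 -> (A,1)->write 0,move L,goto D. Now: state=D, head=-2, tape[-4..3]=01000000 (head:   ^)
Step 7: in state D at pos -2, read 0 -> (D,0)->write 1,move R,goto B. Now: state=B, head=-1, tape[-4..3]=01100000 (head:    ^)
Step 8: in state B at pos -1, read 0 -> (B,0)->write 0,move L,goto A. Now: state=A, head=-2, tape[-4..3]=01100000 (head:   ^)
Step 9: in state A at pos -2, read 1 -> (A,1)->write 0,move L,goto D. Now: state=D, head=-3, tape[-4..3]=01000000 (head:  ^)
Step 10: in state D at pos -3, read 1 -> (D,1)->write 0,move R,goto H. Now: state=H, head=-2, tape[-4..3]=00000000 (head:   ^)

Answer: H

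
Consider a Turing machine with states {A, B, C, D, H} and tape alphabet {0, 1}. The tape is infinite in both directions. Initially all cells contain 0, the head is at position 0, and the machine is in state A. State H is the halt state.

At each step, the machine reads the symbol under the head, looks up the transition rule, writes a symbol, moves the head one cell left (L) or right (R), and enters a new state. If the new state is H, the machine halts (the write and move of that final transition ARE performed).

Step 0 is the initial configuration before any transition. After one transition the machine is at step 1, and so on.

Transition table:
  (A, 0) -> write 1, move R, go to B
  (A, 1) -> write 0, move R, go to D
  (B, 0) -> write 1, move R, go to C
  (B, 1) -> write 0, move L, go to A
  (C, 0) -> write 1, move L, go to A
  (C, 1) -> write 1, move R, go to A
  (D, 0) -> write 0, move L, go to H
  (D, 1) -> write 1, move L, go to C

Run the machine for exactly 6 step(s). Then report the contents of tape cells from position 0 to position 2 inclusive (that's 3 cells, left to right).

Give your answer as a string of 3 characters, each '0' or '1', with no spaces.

Answer: 111

Derivation:
Step 1: in state A at pos 0, read 0 -> (A,0)->write 1,move R,goto B. Now: state=B, head=1, tape[-1..2]=0100 (head:   ^)
Step 2: in state B at pos 1, read 0 -> (B,0)->write 1,move R,goto C. Now: state=C, head=2, tape[-1..3]=01100 (head:    ^)
Step 3: in state C at pos 2, read 0 -> (C,0)->write 1,move L,goto A. Now: state=A, head=1, tape[-1..3]=01110 (head:   ^)
Step 4: in state A at pos 1, read 1 -> (A,1)->write 0,move R,goto D. Now: state=D, head=2, tape[-1..3]=01010 (head:    ^)
Step 5: in state D at pos 2, read 1 -> (D,1)->write 1,move L,goto C. Now: state=C, head=1, tape[-1..3]=01010 (head:   ^)
Step 6: in state C at pos 1, read 0 -> (C,0)->write 1,move L,goto A. Now: state=A, head=0, tape[-1..3]=01110 (head:  ^)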